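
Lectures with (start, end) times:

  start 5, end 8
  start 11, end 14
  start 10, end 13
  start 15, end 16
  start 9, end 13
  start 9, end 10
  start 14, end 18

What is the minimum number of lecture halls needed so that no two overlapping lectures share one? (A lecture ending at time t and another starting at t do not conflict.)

3

Events (time:±→running): 5:+→1 8:-→0 9:+→1 9:+→2 10:-→1 10:+→2 11:+→3 … peak 3.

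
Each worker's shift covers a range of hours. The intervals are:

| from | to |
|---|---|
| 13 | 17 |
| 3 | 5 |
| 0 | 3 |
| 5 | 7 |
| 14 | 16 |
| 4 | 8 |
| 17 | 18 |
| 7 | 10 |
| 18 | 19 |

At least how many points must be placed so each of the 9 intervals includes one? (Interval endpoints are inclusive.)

By right end: [0,3]  [3,5]  [5,7]  [4,8]  [7,10]  [14,16]  [13,17]  [17,18]  [18,19]
[0,3] uncovered → point at 3; [5,7] uncovered → point at 7; [14,16] uncovered → point at 16; [17,18] uncovered → point at 18.
Points: 3, 7, 16, 18 (4 total).

4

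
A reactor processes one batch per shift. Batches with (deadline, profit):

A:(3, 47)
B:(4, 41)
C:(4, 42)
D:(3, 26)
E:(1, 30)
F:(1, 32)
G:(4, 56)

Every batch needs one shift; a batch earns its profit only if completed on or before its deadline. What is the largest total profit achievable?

186

Profit order: G=56 A=47 C=42 B=41 F=32 E=30 D=26
Assign: G→slot 4, A→slot 3, C→slot 2, B→slot 1, F skipped, E skipped, D skipped.
Slots: [1:B] [2:C] [3:A] [4:G]
Profit = 41 + 42 + 47 + 56 = 186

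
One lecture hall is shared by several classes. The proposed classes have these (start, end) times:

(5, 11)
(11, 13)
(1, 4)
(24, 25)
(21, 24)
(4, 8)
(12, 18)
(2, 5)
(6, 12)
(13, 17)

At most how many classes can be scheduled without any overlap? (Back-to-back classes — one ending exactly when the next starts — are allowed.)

6

Sort by end time and greedily take each interval whose start is ≥ the last chosen end.
By end time: (1,4), (2,5), (4,8), (5,11), (6,12), (11,13), (13,17), (12,18), (21,24), (24,25).
Pick (1,4); next start ≥ 4 → (4,8); next start ≥ 8 → (11,13); next start ≥ 13 → (13,17); next start ≥ 17 → (21,24); next start ≥ 24 → (24,25).
Selected 6 classes.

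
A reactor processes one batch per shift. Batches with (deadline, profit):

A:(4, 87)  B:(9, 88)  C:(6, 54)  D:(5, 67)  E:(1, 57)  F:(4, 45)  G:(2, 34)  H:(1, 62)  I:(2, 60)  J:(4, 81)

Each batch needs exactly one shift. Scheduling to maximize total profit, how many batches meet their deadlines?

7

By profit: B(d9,88), A(d4,87), J(d4,81), D(d5,67), H(d1,62), I(d2,60), E(d1,57), C(d6,54), F(d4,45), G(d2,34)
B→slot 9; A→slot 4; J→slot 3; D→slot 5; H→slot 1; I→slot 2; E skipped; C→slot 6; F skipped; G skipped.
7 of 10 scheduled.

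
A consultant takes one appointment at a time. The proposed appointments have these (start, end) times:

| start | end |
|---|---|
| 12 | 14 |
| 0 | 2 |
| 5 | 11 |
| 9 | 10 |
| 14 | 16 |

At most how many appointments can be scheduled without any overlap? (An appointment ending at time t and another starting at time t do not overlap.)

Sort by end time and greedily take each interval whose start is ≥ the last chosen end.
Sorted by end: (0,2)  (9,10)  (5,11)  (12,14)  (14,16)
take (0,2); take (9,10); take (12,14); take (14,16).
Selected 4 appointments.

4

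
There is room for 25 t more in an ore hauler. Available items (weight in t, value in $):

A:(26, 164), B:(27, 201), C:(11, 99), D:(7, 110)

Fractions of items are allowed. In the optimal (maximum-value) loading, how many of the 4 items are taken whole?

Ratios (sorted): D 15.71, C 9.00, B 7.44, A 6.31
take D (7 @ 110); take C (11 @ 99); take 7/27 of B → 52.11. Capacity used 25/25.
2 item(s) taken whole; one partial (take 7/27 of B).

2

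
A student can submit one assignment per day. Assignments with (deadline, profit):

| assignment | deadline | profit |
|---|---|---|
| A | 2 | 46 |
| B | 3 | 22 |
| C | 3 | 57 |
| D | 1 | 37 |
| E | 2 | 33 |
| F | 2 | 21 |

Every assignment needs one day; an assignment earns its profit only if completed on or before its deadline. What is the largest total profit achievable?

By profit: C(d3,57), A(d2,46), D(d1,37), E(d2,33), B(d3,22), F(d2,21)
C→slot 3; A→slot 2; D→slot 1; E skipped; B skipped; F skipped.
Profit = 37 + 46 + 57 = 140

140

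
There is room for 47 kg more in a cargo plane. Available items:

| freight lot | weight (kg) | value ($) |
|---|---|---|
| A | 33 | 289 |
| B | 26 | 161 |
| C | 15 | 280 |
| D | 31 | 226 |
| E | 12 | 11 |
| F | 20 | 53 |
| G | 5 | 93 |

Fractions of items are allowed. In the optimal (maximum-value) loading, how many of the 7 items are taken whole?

Greedy by value/weight ratio, highest first.
Order: C (280/15=18.67) > G (93/5=18.60) > A (289/33=8.76) > D (226/31=7.29) > B (161/26=6.19) > F (53/20=2.65) > E (11/12=0.92)
Fill: take C (15 @ 280) → take G (5 @ 93) → take 27/33 of A → 236.45; 47/47 used.
2 item(s) taken whole; one partial (take 27/33 of A).

2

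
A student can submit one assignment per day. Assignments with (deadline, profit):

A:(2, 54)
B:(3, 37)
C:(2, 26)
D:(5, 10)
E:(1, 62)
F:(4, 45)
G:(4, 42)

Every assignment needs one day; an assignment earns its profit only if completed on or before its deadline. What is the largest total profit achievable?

Take jobs in profit order; each goes to the latest open slot no later than its deadline.
Profit order: E=62 A=54 F=45 G=42 B=37 C=26 D=10
Assign: E→slot 1, A→slot 2, F→slot 4, G→slot 3, B skipped, C skipped, D→slot 5.
Slots: [1:E] [2:A] [3:G] [4:F] [5:D]
Profit = 62 + 54 + 42 + 45 + 10 = 213

213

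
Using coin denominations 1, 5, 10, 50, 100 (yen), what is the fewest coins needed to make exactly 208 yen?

6

Greedy: take as many of the largest coin as possible, then repeat with the remainder.
208 − 2×100→8 − 1×5→3 − 3×1→0
Total coins = 2 + 1 + 3 = 6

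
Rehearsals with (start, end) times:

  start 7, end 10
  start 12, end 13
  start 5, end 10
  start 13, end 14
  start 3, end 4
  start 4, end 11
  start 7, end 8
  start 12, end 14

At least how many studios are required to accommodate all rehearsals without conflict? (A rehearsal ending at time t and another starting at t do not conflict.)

Count concurrent intervals with a sweep; the peak is the room count.
starts: [3, 4, 5, 7, 7, 12, 12, 13]
ends:   [4, 8, 10, 10, 11, 13, 14, 14]
s3→1 e4→0 s4→1 s5→2 s7→3 s7→4  — peak 4.

4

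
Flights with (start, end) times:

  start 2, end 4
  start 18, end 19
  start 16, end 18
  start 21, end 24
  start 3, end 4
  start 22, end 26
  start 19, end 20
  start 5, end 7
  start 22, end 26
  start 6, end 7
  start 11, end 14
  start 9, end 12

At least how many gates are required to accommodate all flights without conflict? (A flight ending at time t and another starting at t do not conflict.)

3

Count concurrent intervals with a sweep; the peak is the room count.
Events (time:±→running): 2:+→1 3:+→2 4:-→1 4:-→0 5:+→1 6:+→2 7:-→1 7:-→0 9:+→1 11:+→2 12:-→1 14:-→0 16:+→1 18:-→0 18:+→1 19:-→0 19:+→1 20:-→0 21:+→1 22:+→2 22:+→3 … peak 3.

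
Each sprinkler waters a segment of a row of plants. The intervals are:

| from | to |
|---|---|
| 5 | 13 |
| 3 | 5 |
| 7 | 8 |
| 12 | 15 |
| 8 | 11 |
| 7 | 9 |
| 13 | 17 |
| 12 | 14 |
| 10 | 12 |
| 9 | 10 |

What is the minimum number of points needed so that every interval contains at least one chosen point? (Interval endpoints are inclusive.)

4

Process intervals by earliest right end; each time one isn't hit yet, stab at its right endpoint.
By right end: [3,5]  [7,8]  [7,9]  [9,10]  [8,11]  [10,12]  [5,13]  [12,14]  [12,15]  [13,17]
[3,5] uncovered → point at 5; [7,8] uncovered → point at 8; [9,10] uncovered → point at 10; [12,14] uncovered → point at 14.
Points: 5, 8, 10, 14 (4 total).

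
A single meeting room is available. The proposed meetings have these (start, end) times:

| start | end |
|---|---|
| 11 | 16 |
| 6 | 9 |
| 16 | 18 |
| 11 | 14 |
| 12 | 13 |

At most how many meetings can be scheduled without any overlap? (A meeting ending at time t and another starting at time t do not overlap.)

3

Sorted by end: (6,9)  (12,13)  (11,14)  (11,16)  (16,18)
take (6,9); take (12,13); skip (11,16); take (16,18).
Selected 3 meetings.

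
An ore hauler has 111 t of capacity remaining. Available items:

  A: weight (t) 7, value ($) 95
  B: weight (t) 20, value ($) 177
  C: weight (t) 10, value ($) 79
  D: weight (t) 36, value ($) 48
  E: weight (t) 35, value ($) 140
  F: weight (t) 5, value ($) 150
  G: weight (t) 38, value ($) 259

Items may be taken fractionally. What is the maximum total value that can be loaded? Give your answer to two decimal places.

884.00

Greedy by value/weight ratio, highest first.
Order: F (150/5=30.00) > A (95/7=13.57) > B (177/20=8.85) > C (79/10=7.90) > G (259/38=6.82) > E (140/35=4.00) > D (48/36=1.33)
Fill: take F (5 @ 150) → take A (7 @ 95) → take B (20 @ 177) → take C (10 @ 79) → take G (38 @ 259) → take 31/35 of E → 124.00; 111/111 used.
Total value = 884.00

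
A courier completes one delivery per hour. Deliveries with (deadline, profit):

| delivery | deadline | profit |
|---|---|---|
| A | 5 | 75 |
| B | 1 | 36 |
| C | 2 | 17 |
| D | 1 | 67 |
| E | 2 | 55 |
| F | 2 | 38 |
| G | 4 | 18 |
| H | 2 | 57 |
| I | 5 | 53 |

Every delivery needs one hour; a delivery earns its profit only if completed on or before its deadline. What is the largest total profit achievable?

270

Sort by profit descending; place each in the latest free slot ≤ its deadline.
Profit order: A=75 D=67 H=57 E=55 I=53 F=38 B=36 G=18 C=17
Assign: A→slot 5, D→slot 1, H→slot 2, E skipped, I→slot 4, F skipped, B skipped, G→slot 3, C skipped.
Slots: [1:D] [2:H] [3:G] [4:I] [5:A]
Profit = 67 + 57 + 18 + 53 + 75 = 270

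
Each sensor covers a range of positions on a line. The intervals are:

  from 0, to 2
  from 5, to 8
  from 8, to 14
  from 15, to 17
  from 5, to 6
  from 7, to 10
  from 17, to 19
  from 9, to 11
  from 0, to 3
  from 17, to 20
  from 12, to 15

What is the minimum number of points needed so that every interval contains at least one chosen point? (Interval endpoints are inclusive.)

Sorted: [0,2] [0,3] [5,6] [5,8] [7,10] [9,11] [8,14] [12,15] [15,17] [17,19] [17,20]
{[0,2],[0,3]} hit by 2; {[5,6],[5,8]} hit by 6; {[7,10],[9,11],[8,14]} hit by 10; {[12,15],[15,17]} hit by 15; {[17,19],[17,20]} hit by 19.
Points: 2, 6, 10, 15, 19 (5 total).

5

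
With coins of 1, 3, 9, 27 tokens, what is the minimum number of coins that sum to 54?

54 = 2×27
Total coins = 2 = 2

2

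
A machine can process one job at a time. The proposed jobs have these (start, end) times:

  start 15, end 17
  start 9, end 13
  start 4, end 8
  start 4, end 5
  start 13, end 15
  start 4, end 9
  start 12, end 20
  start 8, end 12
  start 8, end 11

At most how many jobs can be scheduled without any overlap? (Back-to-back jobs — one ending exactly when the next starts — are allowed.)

4

Sorted by end: (4,5)  (4,8)  (4,9)  (8,11)  (8,12)  (9,13)  (13,15)  (15,17)  (12,20)
take (4,5); take (8,11); take (13,15); take (15,17).
Selected 4 jobs.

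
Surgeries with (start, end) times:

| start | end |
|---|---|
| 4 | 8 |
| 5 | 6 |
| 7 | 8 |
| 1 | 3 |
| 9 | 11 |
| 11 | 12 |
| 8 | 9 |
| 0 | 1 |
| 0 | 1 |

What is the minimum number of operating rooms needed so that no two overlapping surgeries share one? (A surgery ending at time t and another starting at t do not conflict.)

The answer is the maximum number of intervals overlapping at any instant.
starts: [0, 0, 1, 4, 5, 7, 8, 9, 11]
ends:   [1, 1, 3, 6, 8, 8, 9, 11, 12]
s0→1 s0→2  — peak 2.

2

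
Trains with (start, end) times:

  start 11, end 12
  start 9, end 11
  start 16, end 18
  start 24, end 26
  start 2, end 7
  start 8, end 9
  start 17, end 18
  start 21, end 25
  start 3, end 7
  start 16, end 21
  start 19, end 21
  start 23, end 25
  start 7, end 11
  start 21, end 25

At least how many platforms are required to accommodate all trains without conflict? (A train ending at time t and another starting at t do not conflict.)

4

The answer is the maximum number of intervals overlapping at any instant.
starts: [2, 3, 7, 8, 9, 11, 16, 16, 17, 19, 21, 21, 23, 24]
ends:   [7, 7, 9, 11, 11, 12, 18, 18, 21, 21, 25, 25, 25, 26]
s2→1 s3→2 e7→1 e7→0 s7→1 s8→2 e9→1 s9→2 e11→1 e11→0 s11→1 e12→0 s16→1 s16→2 s17→3 e18→2 e18→1 s19→2 e21→1 e21→0 s21→1 s21→2 s23→3 s24→4  — peak 4.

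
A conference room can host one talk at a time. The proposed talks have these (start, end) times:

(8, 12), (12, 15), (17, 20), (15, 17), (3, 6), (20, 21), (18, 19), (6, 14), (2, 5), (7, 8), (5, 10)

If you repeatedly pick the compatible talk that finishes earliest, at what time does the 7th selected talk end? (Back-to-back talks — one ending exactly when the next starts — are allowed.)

Order by finish time; keep every interval that doesn't clash with the previous kept one.
Sorted by end: (2,5)  (3,6)  (7,8)  (5,10)  (8,12)  (6,14)  (12,15)  (15,17)  (18,19)  (17,20)  (20,21)
take (2,5); take (7,8); skip (5,10); take (8,12); skip (6,14); take (12,15); take (15,17); take (18,19); take (20,21).
Selected: (2,5) (7,8) (8,12) (12,15) (15,17) (18,19) (20,21)

21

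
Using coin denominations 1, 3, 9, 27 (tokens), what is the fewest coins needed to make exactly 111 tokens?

111 = 4×27 + 1×3
Total coins = 4 + 1 = 5

5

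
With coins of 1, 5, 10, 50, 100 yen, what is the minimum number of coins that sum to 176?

6

Greedy: take as many of the largest coin as possible, then repeat with the remainder.
176 = 1×100 + 1×50 + 2×10 + 1×5 + 1×1
Total coins = 1 + 1 + 2 + 1 + 1 = 6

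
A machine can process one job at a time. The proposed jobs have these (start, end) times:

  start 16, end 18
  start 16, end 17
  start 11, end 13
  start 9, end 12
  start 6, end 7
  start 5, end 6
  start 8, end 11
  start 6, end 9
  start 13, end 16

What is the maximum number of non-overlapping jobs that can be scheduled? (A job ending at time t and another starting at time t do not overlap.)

6

Greedy by earliest finish: after sorting by end time, pick each interval compatible with the last pick.
Sorted by end: (5,6)  (6,7)  (6,9)  (8,11)  (9,12)  (11,13)  (13,16)  (16,17)  (16,18)
take (5,6); take (6,7); take (8,11); take (11,13); take (13,16); take (16,17); skip (16,18).
Selected 6 jobs.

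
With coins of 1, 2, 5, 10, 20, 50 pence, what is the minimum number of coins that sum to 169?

169 = 3×50 + 1×10 + 1×5 + 2×2
Total coins = 3 + 1 + 1 + 2 = 7

7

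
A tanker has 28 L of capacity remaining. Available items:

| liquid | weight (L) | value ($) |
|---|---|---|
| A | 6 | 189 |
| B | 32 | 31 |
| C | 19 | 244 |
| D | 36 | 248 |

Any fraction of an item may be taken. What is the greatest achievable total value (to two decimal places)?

Ratios (sorted): A 31.50, C 12.84, D 6.89, B 0.97
take A (6 @ 189); take C (19 @ 244); take 3/36 of D → 20.67. Capacity used 28/28.
Total value = 453.67

453.67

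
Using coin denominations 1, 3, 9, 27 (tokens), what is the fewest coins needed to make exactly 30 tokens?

Use the largest denomination that fits, subtract, and repeat.
30 − 1×27→3 − 1×3→0
Total coins = 1 + 1 = 2

2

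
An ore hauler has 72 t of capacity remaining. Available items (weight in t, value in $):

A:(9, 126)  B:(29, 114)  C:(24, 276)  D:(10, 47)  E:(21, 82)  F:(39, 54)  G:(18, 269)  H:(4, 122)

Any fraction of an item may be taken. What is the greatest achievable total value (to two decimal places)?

867.52

Order: H (122/4=30.50) > G (269/18=14.94) > A (126/9=14.00) > C (276/24=11.50) > D (47/10=4.70) > B (114/29=3.93) > E (82/21=3.90) > F (54/39=1.38)
Fill: take H (4 @ 122) → take G (18 @ 269) → take A (9 @ 126) → take C (24 @ 276) → take D (10 @ 47) → take 7/29 of B → 27.52; 72/72 used.
Total value = 867.52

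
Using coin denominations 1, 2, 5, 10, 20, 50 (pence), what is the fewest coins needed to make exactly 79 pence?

Greedy: take as many of the largest coin as possible, then repeat with the remainder.
79 − 1×50→29 − 1×20→9 − 1×5→4 − 2×2→0
Total coins = 1 + 1 + 1 + 2 = 5

5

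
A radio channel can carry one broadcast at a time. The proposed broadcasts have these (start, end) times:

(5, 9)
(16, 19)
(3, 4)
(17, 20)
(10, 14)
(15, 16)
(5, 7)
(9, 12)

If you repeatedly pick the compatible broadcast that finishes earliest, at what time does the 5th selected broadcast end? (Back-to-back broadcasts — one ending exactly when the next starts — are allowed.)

Sort by end time and greedily take each interval whose start is ≥ the last chosen end.
Sorted by end: (3,4)  (5,7)  (5,9)  (9,12)  (10,14)  (15,16)  (16,19)  (17,20)
take (3,4); take (5,7); skip (5,9); take (9,12); take (15,16); take (16,19); skip (17,20).
Selected: (3,4) (5,7) (9,12) (15,16) (16,19)

19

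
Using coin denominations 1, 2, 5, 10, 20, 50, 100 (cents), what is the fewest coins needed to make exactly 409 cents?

7

409 = 4×100 + 1×5 + 2×2
Total coins = 4 + 1 + 2 = 7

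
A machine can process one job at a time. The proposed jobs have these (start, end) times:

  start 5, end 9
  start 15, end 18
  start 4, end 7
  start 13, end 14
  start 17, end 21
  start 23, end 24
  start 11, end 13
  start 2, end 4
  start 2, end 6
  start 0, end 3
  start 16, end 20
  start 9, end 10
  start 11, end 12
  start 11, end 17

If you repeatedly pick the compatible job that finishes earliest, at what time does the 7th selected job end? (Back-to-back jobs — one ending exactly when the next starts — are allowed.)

Order by finish time; keep every interval that doesn't clash with the previous kept one.
By end time: (0,3), (2,4), (2,6), (4,7), (5,9), (9,10), (11,12), (11,13), (13,14), (11,17), (15,18), (16,20), (17,21), (23,24).
Pick (0,3); next start ≥ 3 → (4,7); next start ≥ 7 → (9,10); next start ≥ 10 → (11,12); next start ≥ 12 → (13,14); next start ≥ 14 → (15,18); next start ≥ 18 → (23,24).
Selected: (0,3) (4,7) (9,10) (11,12) (13,14) (15,18) (23,24)

24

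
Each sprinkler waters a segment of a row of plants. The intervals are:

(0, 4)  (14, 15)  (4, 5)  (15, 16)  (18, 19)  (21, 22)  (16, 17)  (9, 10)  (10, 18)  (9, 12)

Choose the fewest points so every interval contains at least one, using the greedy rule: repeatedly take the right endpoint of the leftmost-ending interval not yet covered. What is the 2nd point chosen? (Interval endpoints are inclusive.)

Sort by right endpoint; whenever an interval is uncovered, place a point at its right end.
By right end: [0,4]  [4,5]  [9,10]  [9,12]  [14,15]  [15,16]  [16,17]  [10,18]  [18,19]  [21,22]
[0,4] uncovered → point at 4; [9,10] uncovered → point at 10; [14,15] uncovered → point at 15; [16,17] uncovered → point at 17; [18,19] uncovered → point at 19; [21,22] uncovered → point at 22.
Points: 4, 10, 15, 17, 19, 22 (6 total).

10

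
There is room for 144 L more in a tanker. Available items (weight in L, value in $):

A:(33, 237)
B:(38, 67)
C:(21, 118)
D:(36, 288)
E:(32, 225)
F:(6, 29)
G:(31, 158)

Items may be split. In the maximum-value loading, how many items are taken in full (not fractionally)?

Order: D (288/36=8.00) > A (237/33=7.18) > E (225/32=7.03) > C (118/21=5.62) > G (158/31=5.10) > F (29/6=4.83) > B (67/38=1.76)
Fill: take D (36 @ 288) → take A (33 @ 237) → take E (32 @ 225) → take C (21 @ 118) → take 22/31 of G → 112.13; 144/144 used.
4 item(s) taken whole; one partial (take 22/31 of G).

4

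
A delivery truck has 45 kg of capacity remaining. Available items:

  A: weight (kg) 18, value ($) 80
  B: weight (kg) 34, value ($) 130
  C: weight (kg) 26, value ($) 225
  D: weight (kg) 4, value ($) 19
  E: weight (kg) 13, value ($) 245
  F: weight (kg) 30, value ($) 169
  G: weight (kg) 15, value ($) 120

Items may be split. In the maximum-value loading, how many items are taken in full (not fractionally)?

2

Greedy by value/weight ratio, highest first.
Order: E (245/13=18.85) > C (225/26=8.65) > G (120/15=8.00) > F (169/30=5.63) > D (19/4=4.75) > A (80/18=4.44) > B (130/34=3.82)
Fill: take E (13 @ 245) → take C (26 @ 225) → take 6/15 of G → 48.00; 45/45 used.
2 item(s) taken whole; one partial (take 6/15 of G).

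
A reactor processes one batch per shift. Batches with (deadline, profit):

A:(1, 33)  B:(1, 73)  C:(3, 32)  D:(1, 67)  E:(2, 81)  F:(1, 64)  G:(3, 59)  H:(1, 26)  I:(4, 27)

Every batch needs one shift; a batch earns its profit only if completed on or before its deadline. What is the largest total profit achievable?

240

Sort by profit descending; place each in the latest free slot ≤ its deadline.
Profit order: E=81 B=73 D=67 F=64 G=59 A=33 C=32 I=27 H=26
Assign: E→slot 2, B→slot 1, D skipped, F skipped, G→slot 3, A skipped, C skipped, I→slot 4, H skipped.
Slots: [1:B] [2:E] [3:G] [4:I]
Profit = 73 + 81 + 59 + 27 = 240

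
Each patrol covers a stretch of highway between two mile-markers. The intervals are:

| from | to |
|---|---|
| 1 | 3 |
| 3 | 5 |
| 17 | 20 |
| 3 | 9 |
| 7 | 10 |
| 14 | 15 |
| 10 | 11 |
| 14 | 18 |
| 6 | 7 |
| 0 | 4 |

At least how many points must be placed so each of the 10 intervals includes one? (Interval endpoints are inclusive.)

Sorted: [1,3] [0,4] [3,5] [6,7] [3,9] [7,10] [10,11] [14,15] [14,18] [17,20]
{[1,3],[0,4],[3,5]} hit by 3; {[6,7],[3,9],[7,10]} hit by 7; {[10,11]} hit by 11; {[14,15],[14,18]} hit by 15; {[17,20]} hit by 20.
Points: 3, 7, 11, 15, 20 (5 total).

5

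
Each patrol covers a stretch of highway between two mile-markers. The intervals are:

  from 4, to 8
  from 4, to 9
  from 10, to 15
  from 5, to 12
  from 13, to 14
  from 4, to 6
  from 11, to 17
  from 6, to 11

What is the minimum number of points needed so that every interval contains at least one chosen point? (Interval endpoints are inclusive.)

2

Process intervals by earliest right end; each time one isn't hit yet, stab at its right endpoint.
Sorted: [4,6] [4,8] [4,9] [6,11] [5,12] [13,14] [10,15] [11,17]
{[4,6],[4,8],[4,9],[6,11],[5,12]} hit by 6; {[13,14],[10,15],[11,17]} hit by 14.
Points: 6, 14 (2 total).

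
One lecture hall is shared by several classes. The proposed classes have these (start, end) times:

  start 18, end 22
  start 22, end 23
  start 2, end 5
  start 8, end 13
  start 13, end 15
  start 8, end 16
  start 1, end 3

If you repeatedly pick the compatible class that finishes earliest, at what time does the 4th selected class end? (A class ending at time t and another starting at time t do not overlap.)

22

Greedy by earliest finish: after sorting by end time, pick each interval compatible with the last pick.
Sorted by end: (1,3)  (2,5)  (8,13)  (13,15)  (8,16)  (18,22)  (22,23)
take (1,3); take (8,13); take (13,15); take (18,22); take (22,23).
Selected: (1,3) (8,13) (13,15) (18,22) (22,23)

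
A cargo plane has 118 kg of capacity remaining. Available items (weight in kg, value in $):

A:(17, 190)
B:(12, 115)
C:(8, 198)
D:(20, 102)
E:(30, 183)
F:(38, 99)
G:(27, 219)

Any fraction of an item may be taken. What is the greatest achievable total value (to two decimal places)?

1017.42

Order: C (198/8=24.75) > A (190/17=11.18) > B (115/12=9.58) > G (219/27=8.11) > E (183/30=6.10) > D (102/20=5.10) > F (99/38=2.61)
Fill: take C (8 @ 198) → take A (17 @ 190) → take B (12 @ 115) → take G (27 @ 219) → take E (30 @ 183) → take D (20 @ 102) → take 4/38 of F → 10.42; 118/118 used.
Total value = 1017.42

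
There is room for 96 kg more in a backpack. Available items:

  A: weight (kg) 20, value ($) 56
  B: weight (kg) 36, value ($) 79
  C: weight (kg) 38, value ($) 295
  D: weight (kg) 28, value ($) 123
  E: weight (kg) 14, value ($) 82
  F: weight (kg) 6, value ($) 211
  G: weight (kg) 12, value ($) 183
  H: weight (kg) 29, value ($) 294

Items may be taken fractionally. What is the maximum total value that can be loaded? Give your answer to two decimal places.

1047.43

Ratios (sorted): F 35.17, G 15.25, H 10.14, C 7.76, E 5.86, D 4.39, A 2.80, B 2.19
take F (6 @ 211); take G (12 @ 183); take H (29 @ 294); take C (38 @ 295); take 11/14 of E → 64.43. Capacity used 96/96.
Total value = 1047.43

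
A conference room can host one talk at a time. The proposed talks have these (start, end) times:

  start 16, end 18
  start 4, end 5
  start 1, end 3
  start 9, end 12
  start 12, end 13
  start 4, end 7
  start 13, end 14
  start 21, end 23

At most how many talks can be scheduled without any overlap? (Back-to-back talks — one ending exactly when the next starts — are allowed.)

7

Sorted by end: (1,3)  (4,5)  (4,7)  (9,12)  (12,13)  (13,14)  (16,18)  (21,23)
take (1,3); take (4,5); take (9,12); take (12,13); take (13,14); take (16,18); take (21,23).
Selected 7 talks.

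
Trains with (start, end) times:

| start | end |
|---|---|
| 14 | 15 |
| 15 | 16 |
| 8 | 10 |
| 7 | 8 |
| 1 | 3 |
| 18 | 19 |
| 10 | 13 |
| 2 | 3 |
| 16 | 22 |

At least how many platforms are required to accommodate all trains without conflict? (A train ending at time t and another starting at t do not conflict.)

2

Count concurrent intervals with a sweep; the peak is the room count.
starts: [1, 2, 7, 8, 10, 14, 15, 16, 18]
ends:   [3, 3, 8, 10, 13, 15, 16, 19, 22]
s1→1 s2→2  — peak 2.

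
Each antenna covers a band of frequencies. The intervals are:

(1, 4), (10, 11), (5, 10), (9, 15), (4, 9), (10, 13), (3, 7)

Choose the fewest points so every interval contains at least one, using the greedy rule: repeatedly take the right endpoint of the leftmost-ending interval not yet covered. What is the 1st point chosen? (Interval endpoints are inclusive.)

By right end: [1,4]  [3,7]  [4,9]  [5,10]  [10,11]  [10,13]  [9,15]
[1,4] uncovered → point at 4; [5,10] uncovered → point at 10.
Points: 4, 10 (2 total).

4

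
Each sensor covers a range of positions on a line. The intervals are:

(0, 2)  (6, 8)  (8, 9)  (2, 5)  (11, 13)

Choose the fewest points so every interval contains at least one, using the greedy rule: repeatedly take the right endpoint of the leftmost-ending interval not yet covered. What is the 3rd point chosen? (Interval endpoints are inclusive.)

By right end: [0,2]  [2,5]  [6,8]  [8,9]  [11,13]
[0,2] uncovered → point at 2; [6,8] uncovered → point at 8; [11,13] uncovered → point at 13.
Points: 2, 8, 13 (3 total).

13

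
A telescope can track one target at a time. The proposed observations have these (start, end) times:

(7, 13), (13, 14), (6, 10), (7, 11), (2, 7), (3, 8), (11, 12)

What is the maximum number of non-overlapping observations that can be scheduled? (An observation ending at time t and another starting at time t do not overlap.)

By end time: (2,7), (3,8), (6,10), (7,11), (11,12), (7,13), (13,14).
Pick (2,7); next start ≥ 7 → (7,11); next start ≥ 11 → (11,12); next start ≥ 12 → (13,14).
Selected 4 observations.

4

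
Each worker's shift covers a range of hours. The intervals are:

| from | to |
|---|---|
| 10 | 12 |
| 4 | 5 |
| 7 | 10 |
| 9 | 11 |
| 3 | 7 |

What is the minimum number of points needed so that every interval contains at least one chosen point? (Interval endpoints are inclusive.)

Sort by right endpoint; whenever an interval is uncovered, place a point at its right end.
Sorted: [4,5] [3,7] [7,10] [9,11] [10,12]
{[4,5],[3,7]} hit by 5; {[7,10],[9,11],[10,12]} hit by 10.
Points: 5, 10 (2 total).

2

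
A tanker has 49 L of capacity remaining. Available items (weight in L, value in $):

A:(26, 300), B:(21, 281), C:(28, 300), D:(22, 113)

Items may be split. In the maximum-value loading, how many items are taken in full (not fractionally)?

2

Ratios (sorted): B 13.38, A 11.54, C 10.71, D 5.14
take B (21 @ 281); take A (26 @ 300); take 2/28 of C → 21.43. Capacity used 49/49.
2 item(s) taken whole; one partial (take 2/28 of C).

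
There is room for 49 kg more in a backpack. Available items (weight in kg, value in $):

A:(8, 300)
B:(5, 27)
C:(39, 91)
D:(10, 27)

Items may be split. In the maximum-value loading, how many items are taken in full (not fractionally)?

Ratios (sorted): A 37.50, B 5.40, D 2.70, C 2.33
take A (8 @ 300); take B (5 @ 27); take D (10 @ 27); take 26/39 of C → 60.67. Capacity used 49/49.
3 item(s) taken whole; one partial (take 26/39 of C).

3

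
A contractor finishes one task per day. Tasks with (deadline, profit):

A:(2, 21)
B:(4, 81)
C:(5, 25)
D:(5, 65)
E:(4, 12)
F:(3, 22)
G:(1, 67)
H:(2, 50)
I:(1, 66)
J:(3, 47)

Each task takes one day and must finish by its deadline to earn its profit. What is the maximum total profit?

Sort by profit descending; place each in the latest free slot ≤ its deadline.
Profit order: B=81 G=67 I=66 D=65 H=50 J=47 C=25 F=22 A=21 E=12
Assign: B→slot 4, G→slot 1, I skipped, D→slot 5, H→slot 2, J→slot 3, C skipped, F skipped, A skipped, E skipped.
Slots: [1:G] [2:H] [3:J] [4:B] [5:D]
Profit = 67 + 50 + 47 + 81 + 65 = 310

310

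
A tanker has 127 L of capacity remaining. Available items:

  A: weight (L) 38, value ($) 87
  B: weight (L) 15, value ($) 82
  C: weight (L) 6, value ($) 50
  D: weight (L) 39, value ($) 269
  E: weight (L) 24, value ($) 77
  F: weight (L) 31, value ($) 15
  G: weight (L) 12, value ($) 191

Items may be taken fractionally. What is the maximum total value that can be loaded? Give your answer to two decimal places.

739.97

Sort by value per unit weight and fill in that order.
Ratios (sorted): G 15.92, C 8.33, D 6.90, B 5.47, E 3.21, A 2.29, F 0.48
take G (12 @ 191); take C (6 @ 50); take D (39 @ 269); take B (15 @ 82); take E (24 @ 77); take 31/38 of A → 70.97. Capacity used 127/127.
Total value = 739.97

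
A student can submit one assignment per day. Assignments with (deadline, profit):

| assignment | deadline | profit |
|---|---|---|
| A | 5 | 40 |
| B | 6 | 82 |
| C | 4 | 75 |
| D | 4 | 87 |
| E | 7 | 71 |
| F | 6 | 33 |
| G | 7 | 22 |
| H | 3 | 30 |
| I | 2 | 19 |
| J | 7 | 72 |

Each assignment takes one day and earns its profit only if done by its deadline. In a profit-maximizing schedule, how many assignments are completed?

7

Sort by profit descending; place each in the latest free slot ≤ its deadline.
Profit order: D=87 B=82 C=75 J=72 E=71 A=40 F=33 H=30 G=22 I=19
Assign: D→slot 4, B→slot 6, C→slot 3, J→slot 7, E→slot 5, A→slot 2, F→slot 1, H skipped, G skipped, I skipped.
Slots: [1:F] [2:A] [3:C] [4:D] [5:E] [6:B] [7:J]
7 of 10 scheduled.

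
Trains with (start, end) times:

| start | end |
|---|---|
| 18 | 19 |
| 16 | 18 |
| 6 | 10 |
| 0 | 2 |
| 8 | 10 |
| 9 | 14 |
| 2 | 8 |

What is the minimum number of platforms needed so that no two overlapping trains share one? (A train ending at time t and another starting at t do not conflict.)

3

Events (time:±→running): 0:+→1 2:-→0 2:+→1 6:+→2 8:-→1 8:+→2 9:+→3 … peak 3.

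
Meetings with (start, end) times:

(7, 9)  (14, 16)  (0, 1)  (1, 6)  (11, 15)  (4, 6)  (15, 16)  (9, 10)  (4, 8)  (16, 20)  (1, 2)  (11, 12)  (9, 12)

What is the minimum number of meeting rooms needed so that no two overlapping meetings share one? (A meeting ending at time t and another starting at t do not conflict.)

3

starts: [0, 1, 1, 4, 4, 7, 9, 9, 11, 11, 14, 15, 16]
ends:   [1, 2, 6, 6, 8, 9, 10, 12, 12, 15, 16, 16, 20]
s0→1 e1→0 s1→1 s1→2 e2→1 s4→2 s4→3  — peak 3.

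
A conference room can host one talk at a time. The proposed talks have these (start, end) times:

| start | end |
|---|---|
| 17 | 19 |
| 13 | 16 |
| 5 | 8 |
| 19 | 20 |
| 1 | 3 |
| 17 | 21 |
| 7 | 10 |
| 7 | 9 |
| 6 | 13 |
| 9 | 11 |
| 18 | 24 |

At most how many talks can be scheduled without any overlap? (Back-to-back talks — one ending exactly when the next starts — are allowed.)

6

Sort by end time and greedily take each interval whose start is ≥ the last chosen end.
By end time: (1,3), (5,8), (7,9), (7,10), (9,11), (6,13), (13,16), (17,19), (19,20), (17,21), (18,24).
Pick (1,3); next start ≥ 3 → (5,8); next start ≥ 8 → (9,11); next start ≥ 11 → (13,16); next start ≥ 16 → (17,19); next start ≥ 19 → (19,20).
Selected 6 talks.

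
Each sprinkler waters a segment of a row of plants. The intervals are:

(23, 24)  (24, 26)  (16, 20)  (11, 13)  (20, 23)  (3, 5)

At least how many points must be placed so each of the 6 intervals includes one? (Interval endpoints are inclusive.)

Process intervals by earliest right end; each time one isn't hit yet, stab at its right endpoint.
Sorted: [3,5] [11,13] [16,20] [20,23] [23,24] [24,26]
{[3,5]} hit by 5; {[11,13]} hit by 13; {[16,20],[20,23]} hit by 20; {[23,24],[24,26]} hit by 24.
Points: 5, 13, 20, 24 (4 total).

4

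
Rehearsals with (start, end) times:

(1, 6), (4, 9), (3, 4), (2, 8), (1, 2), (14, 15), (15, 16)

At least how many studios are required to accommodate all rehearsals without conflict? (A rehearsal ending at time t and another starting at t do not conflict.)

3

Events (time:±→running): 1:+→1 1:+→2 2:-→1 2:+→2 3:+→3 … peak 3.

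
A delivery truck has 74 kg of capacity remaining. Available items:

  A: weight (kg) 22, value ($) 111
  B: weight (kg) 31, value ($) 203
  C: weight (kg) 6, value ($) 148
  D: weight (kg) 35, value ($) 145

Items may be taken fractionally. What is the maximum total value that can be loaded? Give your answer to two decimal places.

524.14

Ratios (sorted): C 24.67, B 6.55, A 5.05, D 4.14
take C (6 @ 148); take B (31 @ 203); take A (22 @ 111); take 15/35 of D → 62.14. Capacity used 74/74.
Total value = 524.14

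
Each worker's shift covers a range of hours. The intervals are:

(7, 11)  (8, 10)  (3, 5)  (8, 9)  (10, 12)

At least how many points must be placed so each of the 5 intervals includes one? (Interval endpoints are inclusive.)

3

By right end: [3,5]  [8,9]  [8,10]  [7,11]  [10,12]
[3,5] uncovered → point at 5; [8,9] uncovered → point at 9; [10,12] uncovered → point at 12.
Points: 5, 9, 12 (3 total).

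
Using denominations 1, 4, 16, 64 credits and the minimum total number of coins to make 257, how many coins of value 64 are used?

257 − 4×64→1 − 1×1→0
Count of 64: 4

4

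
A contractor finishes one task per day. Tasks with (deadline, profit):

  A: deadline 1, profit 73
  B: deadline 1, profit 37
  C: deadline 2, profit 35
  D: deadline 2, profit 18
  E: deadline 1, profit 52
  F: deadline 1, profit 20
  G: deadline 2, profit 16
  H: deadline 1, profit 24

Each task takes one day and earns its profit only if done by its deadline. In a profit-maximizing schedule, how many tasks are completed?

Take jobs in profit order; each goes to the latest open slot no later than its deadline.
Profit order: A=73 E=52 B=37 C=35 H=24 F=20 D=18 G=16
Assign: A→slot 1, E skipped, B skipped, C→slot 2, H skipped, F skipped, D skipped, G skipped.
Slots: [1:A] [2:C]
2 of 8 scheduled.

2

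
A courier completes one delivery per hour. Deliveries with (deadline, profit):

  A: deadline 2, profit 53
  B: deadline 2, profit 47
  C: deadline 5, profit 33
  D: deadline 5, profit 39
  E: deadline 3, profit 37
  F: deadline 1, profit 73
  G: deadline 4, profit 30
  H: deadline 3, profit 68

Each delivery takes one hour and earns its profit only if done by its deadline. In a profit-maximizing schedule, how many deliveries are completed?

5

Take jobs in profit order; each goes to the latest open slot no later than its deadline.
By profit: F(d1,73), H(d3,68), A(d2,53), B(d2,47), D(d5,39), E(d3,37), C(d5,33), G(d4,30)
F→slot 1; H→slot 3; A→slot 2; B skipped; D→slot 5; E skipped; C→slot 4; G skipped.
5 of 8 scheduled.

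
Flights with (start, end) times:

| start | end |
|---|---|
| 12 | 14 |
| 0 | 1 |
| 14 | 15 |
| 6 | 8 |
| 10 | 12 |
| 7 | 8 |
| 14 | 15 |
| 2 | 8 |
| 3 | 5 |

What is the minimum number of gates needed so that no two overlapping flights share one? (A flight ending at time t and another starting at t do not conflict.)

3

The answer is the maximum number of intervals overlapping at any instant.
Events (time:±→running): 0:+→1 1:-→0 2:+→1 3:+→2 5:-→1 6:+→2 7:+→3 … peak 3.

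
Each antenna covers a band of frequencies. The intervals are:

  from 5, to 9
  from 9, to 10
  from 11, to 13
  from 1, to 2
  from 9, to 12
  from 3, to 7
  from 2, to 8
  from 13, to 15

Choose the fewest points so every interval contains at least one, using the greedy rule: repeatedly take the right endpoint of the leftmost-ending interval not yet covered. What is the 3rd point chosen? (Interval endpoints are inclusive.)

Sort by right endpoint; whenever an interval is uncovered, place a point at its right end.
Sorted: [1,2] [3,7] [2,8] [5,9] [9,10] [9,12] [11,13] [13,15]
{[1,2]} hit by 2; {[3,7],[2,8],[5,9]} hit by 7; {[9,10],[9,12]} hit by 10; {[11,13],[13,15]} hit by 13.
Points: 2, 7, 10, 13 (4 total).

10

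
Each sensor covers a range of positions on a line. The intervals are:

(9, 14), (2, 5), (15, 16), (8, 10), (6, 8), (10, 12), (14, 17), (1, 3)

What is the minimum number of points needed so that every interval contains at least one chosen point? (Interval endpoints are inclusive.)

Process intervals by earliest right end; each time one isn't hit yet, stab at its right endpoint.
Sorted: [1,3] [2,5] [6,8] [8,10] [10,12] [9,14] [15,16] [14,17]
{[1,3],[2,5]} hit by 3; {[6,8],[8,10]} hit by 8; {[10,12],[9,14]} hit by 12; {[15,16],[14,17]} hit by 16.
Points: 3, 8, 12, 16 (4 total).

4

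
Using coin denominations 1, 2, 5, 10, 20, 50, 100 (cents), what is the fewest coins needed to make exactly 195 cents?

Greedy: take as many of the largest coin as possible, then repeat with the remainder.
195 = 1×100 + 1×50 + 2×20 + 1×5
Total coins = 1 + 1 + 2 + 1 = 5

5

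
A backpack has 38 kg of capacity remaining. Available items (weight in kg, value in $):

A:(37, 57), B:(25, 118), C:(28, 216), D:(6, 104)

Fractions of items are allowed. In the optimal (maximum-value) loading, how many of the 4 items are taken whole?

2

Sort by value per unit weight and fill in that order.
Order: D (104/6=17.33) > C (216/28=7.71) > B (118/25=4.72) > A (57/37=1.54)
Fill: take D (6 @ 104) → take C (28 @ 216) → take 4/25 of B → 18.88; 38/38 used.
2 item(s) taken whole; one partial (take 4/25 of B).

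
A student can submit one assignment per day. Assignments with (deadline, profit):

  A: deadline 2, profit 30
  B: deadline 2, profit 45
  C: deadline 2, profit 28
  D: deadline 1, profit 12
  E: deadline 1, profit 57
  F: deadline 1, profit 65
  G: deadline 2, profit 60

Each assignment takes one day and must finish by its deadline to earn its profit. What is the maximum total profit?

Take jobs in profit order; each goes to the latest open slot no later than its deadline.
By profit: F(d1,65), G(d2,60), E(d1,57), B(d2,45), A(d2,30), C(d2,28), D(d1,12)
F→slot 1; G→slot 2; E skipped; B skipped; A skipped; C skipped; D skipped.
Profit = 65 + 60 = 125

125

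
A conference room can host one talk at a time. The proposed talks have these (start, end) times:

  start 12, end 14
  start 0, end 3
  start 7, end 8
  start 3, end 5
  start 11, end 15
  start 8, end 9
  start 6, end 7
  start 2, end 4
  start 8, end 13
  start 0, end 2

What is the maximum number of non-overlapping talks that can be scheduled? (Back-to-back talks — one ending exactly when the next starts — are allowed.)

Order by finish time; keep every interval that doesn't clash with the previous kept one.
By end time: (0,2), (0,3), (2,4), (3,5), (6,7), (7,8), (8,9), (8,13), (12,14), (11,15).
Pick (0,2); next start ≥ 2 → (2,4); next start ≥ 4 → (6,7); next start ≥ 7 → (7,8); next start ≥ 8 → (8,9); next start ≥ 9 → (12,14).
Selected 6 talks.

6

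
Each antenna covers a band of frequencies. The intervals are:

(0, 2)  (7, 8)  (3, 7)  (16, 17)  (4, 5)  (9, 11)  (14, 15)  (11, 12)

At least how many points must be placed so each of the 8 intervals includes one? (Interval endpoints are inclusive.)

Sort by right endpoint; whenever an interval is uncovered, place a point at its right end.
Sorted: [0,2] [4,5] [3,7] [7,8] [9,11] [11,12] [14,15] [16,17]
{[0,2]} hit by 2; {[4,5],[3,7]} hit by 5; {[7,8]} hit by 8; {[9,11],[11,12]} hit by 11; {[14,15]} hit by 15; {[16,17]} hit by 17.
Points: 2, 5, 8, 11, 15, 17 (6 total).

6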